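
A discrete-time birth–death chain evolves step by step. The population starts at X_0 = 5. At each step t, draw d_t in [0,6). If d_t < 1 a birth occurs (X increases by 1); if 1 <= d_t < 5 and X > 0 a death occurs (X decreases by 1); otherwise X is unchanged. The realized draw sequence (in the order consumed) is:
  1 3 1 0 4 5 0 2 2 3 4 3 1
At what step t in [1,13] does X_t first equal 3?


2

t=0: X=5, d=1 → death, X_1=4
t=1: X=4, d=3 → death, X_2=3
t=2: X=3, d=1 → death, X_3=2
t=3: X=2, d=0 → birth, X_4=3
t=4: X=3, d=4 → death, X_5=2
t=5: X=2, d=5 → hold, X_6=2
t=6: X=2, d=0 → birth, X_7=3
t=7: X=3, d=2 → death, X_8=2
t=8: X=2, d=2 → death, X_9=1
t=9: X=1, d=3 → death, X_10=0
t=10: X=0, d=4 → hold, X_11=0
t=11: X=0, d=3 → hold, X_12=0
t=12: X=0, d=1 → hold, X_13=0


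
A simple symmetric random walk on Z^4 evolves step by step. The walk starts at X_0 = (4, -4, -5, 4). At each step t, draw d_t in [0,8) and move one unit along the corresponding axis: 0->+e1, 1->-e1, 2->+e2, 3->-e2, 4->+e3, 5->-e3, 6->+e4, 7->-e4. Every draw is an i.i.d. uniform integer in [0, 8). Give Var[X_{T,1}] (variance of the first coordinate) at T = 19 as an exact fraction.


19/4

Outcome values over d=0..7: [1, -1, 0, 0, 0, 0, 0, 0]
Σy = 0, Σy² = 2, M = 8
μ = 0/8 = 0,  σ² = 2/8 − (0)² = 1/4
Independent increments: Var[X_19] = 19·σ² = 19·(1/4) = 19/4


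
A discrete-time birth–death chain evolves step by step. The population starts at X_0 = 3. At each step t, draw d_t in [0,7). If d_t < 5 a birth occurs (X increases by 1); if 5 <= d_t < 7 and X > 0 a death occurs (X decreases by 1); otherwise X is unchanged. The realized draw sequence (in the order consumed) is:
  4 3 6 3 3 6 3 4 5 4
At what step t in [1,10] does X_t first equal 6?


5

t=0: X=3, d=4 → birth, X_1=4
t=1: X=4, d=3 → birth, X_2=5
t=2: X=5, d=6 → death, X_3=4
t=3: X=4, d=3 → birth, X_4=5
t=4: X=5, d=3 → birth, X_5=6
t=5: X=6, d=6 → death, X_6=5
t=6: X=5, d=3 → birth, X_7=6
t=7: X=6, d=4 → birth, X_8=7
t=8: X=7, d=5 → death, X_9=6
t=9: X=6, d=4 → birth, X_10=7


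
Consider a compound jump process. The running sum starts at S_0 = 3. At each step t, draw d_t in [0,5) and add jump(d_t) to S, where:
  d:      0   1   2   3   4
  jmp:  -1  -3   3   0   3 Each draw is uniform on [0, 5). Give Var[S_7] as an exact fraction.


952/25

Outcome values over d=0..4: [-1, -3, 3, 0, 3]
Σy = 2, Σy² = 28, M = 5
μ = 2/5 = 2/5,  σ² = 28/5 − (2/5)² = 136/25
Independent increments: Var[S_7] = 7·σ² = 7·(136/25) = 952/25


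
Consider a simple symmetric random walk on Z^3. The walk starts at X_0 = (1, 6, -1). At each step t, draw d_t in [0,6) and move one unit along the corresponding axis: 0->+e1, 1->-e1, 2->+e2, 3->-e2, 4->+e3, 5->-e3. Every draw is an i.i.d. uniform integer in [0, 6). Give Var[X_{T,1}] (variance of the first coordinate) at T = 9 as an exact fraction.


3

Outcome values over d=0..5: [1, -1, 0, 0, 0, 0]
Σy = 0, Σy² = 2, M = 6
μ = 0/6 = 0,  σ² = 2/6 − (0)² = 1/3
Independent increments: Var[X_9] = 9·σ² = 9·(1/3) = 3


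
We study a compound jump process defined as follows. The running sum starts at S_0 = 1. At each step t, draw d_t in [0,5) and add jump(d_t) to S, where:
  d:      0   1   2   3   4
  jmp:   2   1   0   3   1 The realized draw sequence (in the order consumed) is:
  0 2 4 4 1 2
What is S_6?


t=0: S=1, d=0, jump=2, S_1=3
t=1: S=3, d=2, jump=0, S_2=3
t=2: S=3, d=4, jump=1, S_3=4
t=3: S=4, d=4, jump=1, S_4=5
t=4: S=5, d=1, jump=1, S_5=6
t=5: S=6, d=2, jump=0, S_6=6

6


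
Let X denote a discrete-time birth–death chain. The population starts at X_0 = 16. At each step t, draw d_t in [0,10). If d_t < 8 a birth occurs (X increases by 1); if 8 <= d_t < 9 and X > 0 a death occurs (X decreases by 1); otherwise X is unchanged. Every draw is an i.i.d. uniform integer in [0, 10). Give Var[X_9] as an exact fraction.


369/100

X can drop by at most 1 per step and X_0 = 16 > T = 9, so X_t >= 16 − t >= 7 > 0 for every t <= 9: the floor at 0 (the 'and X > 0' condition) never binds. Hence X_9 = X_0 + Σ_{t<9} Y_t with i.i.d. increments Y_t = y(d_t) ∈ {+1, −1, 0}.
Outcome values over d=0..9: [1, 1, 1, 1, 1, 1, 1, 1, -1, 0]
Σy = 7, Σy² = 9, M = 10
μ = 7/10 = 7/10,  σ² = 9/10 − (7/10)² = 41/100
Independent increments: Var[X_9] = 9·σ² = 9·(41/100) = 369/100


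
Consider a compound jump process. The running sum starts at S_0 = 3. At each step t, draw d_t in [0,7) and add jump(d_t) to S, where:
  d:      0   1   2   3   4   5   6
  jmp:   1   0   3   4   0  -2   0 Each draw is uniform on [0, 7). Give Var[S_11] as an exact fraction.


Outcome values over d=0..6: [1, 0, 3, 4, 0, -2, 0]
Σy = 6, Σy² = 30, M = 7
μ = 6/7 = 6/7,  σ² = 30/7 − (6/7)² = 174/49
Independent increments: Var[S_11] = 11·σ² = 11·(174/49) = 1914/49

1914/49


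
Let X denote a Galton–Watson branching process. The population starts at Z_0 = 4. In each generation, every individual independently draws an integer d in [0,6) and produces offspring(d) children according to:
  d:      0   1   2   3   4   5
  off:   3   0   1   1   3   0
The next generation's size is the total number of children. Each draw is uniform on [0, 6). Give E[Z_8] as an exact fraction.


262144/6561

Outcome values over d=0..5: [3, 0, 1, 1, 3, 0]
Σy = 8, Σy² = 20, M = 6
μ = 8/6 = 4/3,  σ² = 20/6 − (4/3)² = 14/9
E[Z_0] = 4
E[Z_1] = 4/3·E[Z_0] = 16/3
E[Z_2] = 4/3·E[Z_1] = 64/9
E[Z_3] = 4/3·E[Z_2] = 256/27
E[Z_4] = 4/3·E[Z_3] = 1024/81
E[Z_5] = 4/3·E[Z_4] = 4096/243
E[Z_6] = 4/3·E[Z_5] = 16384/729
E[Z_7] = 4/3·E[Z_6] = 65536/2187
E[Z_8] = 4/3·E[Z_7] = 262144/6561


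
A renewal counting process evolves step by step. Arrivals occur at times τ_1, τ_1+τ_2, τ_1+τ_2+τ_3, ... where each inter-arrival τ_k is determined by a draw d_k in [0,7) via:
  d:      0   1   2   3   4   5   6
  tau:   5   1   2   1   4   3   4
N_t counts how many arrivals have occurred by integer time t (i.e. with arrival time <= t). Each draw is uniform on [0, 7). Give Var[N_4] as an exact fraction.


3350980/5764801

Inter-arrival values over d=0..6: [5, 1, 2, 1, 4, 3, 4]
Each d has probability 1/7, so the pmf of τ is: f(1) = 2/7, f(2) = 1/7, f(3) = 1/7, f(4) = 2/7, f(5) = 1/7
Let p_n(j) = P(N_n = j), with p_0 = [1]. Condition on τ_1: p_n(0) = P(τ > n), and for j >= 1, p_n(j) = Σ_{k<=n} f(k)·p_{n−k}(j−1)
p_1 = [5/7, 2/7]  (j = 0..1)
p_2 = [4/7, 17/49, 4/49]  (j = 0..2)
p_3 = [3/7, 20/49, 48/343, 8/343]  (j = 0..3)
p_4 = [1/7, 29/49, 71/343, 124/2401, 16/2401]  (j = 0..4)
E[N_4] = Σ j·p_4(j) = 2851/2401;  E[N_4²] = Σ j²·p_4(j) = 683/343
Var[N_4] = 683/343 − (2851/2401)² = 3350980/5764801


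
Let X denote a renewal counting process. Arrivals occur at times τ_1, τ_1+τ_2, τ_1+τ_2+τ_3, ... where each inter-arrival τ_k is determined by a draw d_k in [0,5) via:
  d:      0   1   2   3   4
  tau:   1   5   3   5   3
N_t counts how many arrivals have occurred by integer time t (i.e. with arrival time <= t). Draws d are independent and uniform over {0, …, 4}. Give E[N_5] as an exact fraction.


3931/3125

Inter-arrival values over d=0..4: [1, 5, 3, 5, 3]
Each d has probability 1/5, so the pmf of τ is: f(1) = 1/5, f(3) = 2/5, f(5) = 2/5
Renewal equation for m(n) = E[N_n]: condition on τ_1 = k (if k <= n, one arrival plus a fresh copy on the remaining n−k steps): m(n) = F(n) + Σ_{k<=n} f(k)·m(n−k), where F(n) = P(τ <= n) and m(0) = 0
m(1) = F(1) = 1/5
m(2) = F(2) + f(1)·m(1) = 1/5 + 1/5·1/5 = 6/25
m(3) = F(3) + f(1)·m(2) = 3/5 + 1/5·6/25 = 81/125
m(4) = F(4) + f(1)·m(3) + f(3)·m(1) = 3/5 + 1/5·81/125 + 2/5·1/5 = 506/625
m(5) = F(5) + f(1)·m(4) + f(3)·m(2) = 1 + 1/5·506/625 + 2/5·6/25 = 3931/3125
E[N_5] = m(5) = 3931/3125


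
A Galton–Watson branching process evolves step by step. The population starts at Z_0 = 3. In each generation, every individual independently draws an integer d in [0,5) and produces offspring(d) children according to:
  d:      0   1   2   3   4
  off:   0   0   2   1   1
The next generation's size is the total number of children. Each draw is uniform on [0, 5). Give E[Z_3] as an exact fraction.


Outcome values over d=0..4: [0, 0, 2, 1, 1]
Σy = 4, Σy² = 6, M = 5
μ = 4/5 = 4/5,  σ² = 6/5 − (4/5)² = 14/25
E[Z_0] = 3
E[Z_1] = 4/5·E[Z_0] = 12/5
E[Z_2] = 4/5·E[Z_1] = 48/25
E[Z_3] = 4/5·E[Z_2] = 192/125

192/125


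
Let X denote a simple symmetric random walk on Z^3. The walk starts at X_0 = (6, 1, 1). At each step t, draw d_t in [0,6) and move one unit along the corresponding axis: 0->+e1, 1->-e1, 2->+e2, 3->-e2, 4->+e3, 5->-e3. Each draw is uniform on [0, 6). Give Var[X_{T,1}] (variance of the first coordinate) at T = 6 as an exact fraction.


Outcome values over d=0..5: [1, -1, 0, 0, 0, 0]
Σy = 0, Σy² = 2, M = 6
μ = 0/6 = 0,  σ² = 2/6 − (0)² = 1/3
Independent increments: Var[X_6] = 6·σ² = 6·(1/3) = 2

2


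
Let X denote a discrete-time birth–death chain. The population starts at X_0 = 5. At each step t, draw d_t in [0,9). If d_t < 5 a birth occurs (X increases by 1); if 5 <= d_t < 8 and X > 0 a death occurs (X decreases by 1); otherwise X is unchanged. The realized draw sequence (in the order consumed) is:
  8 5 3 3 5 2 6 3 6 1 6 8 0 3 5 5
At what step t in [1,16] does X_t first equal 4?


2

t=0: X=5, d=8 → hold, X_1=5
t=1: X=5, d=5 → death, X_2=4
t=2: X=4, d=3 → birth, X_3=5
t=3: X=5, d=3 → birth, X_4=6
t=4: X=6, d=5 → death, X_5=5
t=5: X=5, d=2 → birth, X_6=6
t=6: X=6, d=6 → death, X_7=5
t=7: X=5, d=3 → birth, X_8=6
t=8: X=6, d=6 → death, X_9=5
t=9: X=5, d=1 → birth, X_10=6
t=10: X=6, d=6 → death, X_11=5
t=11: X=5, d=8 → hold, X_12=5
t=12: X=5, d=0 → birth, X_13=6
t=13: X=6, d=3 → birth, X_14=7
t=14: X=7, d=5 → death, X_15=6
t=15: X=6, d=5 → death, X_16=5


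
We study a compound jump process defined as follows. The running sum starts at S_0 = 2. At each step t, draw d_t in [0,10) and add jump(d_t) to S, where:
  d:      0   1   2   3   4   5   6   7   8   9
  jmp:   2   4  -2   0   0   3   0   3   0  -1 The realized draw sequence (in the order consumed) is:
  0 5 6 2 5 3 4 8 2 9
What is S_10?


5

t=0: S=2, d=0, jump=2, S_1=4
t=1: S=4, d=5, jump=3, S_2=7
t=2: S=7, d=6, jump=0, S_3=7
t=3: S=7, d=2, jump=-2, S_4=5
t=4: S=5, d=5, jump=3, S_5=8
t=5: S=8, d=3, jump=0, S_6=8
t=6: S=8, d=4, jump=0, S_7=8
t=7: S=8, d=8, jump=0, S_8=8
t=8: S=8, d=2, jump=-2, S_9=6
t=9: S=6, d=9, jump=-1, S_10=5


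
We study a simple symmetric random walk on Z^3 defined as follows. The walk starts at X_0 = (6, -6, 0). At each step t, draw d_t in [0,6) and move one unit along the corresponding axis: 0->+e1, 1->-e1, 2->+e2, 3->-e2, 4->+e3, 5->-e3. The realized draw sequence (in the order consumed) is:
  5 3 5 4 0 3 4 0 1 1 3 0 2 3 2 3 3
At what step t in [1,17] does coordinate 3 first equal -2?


3

t=0: X=(6, -6, 0), d=5 → -e3, X_1=(6, -6, -1)
t=1: X=(6, -6, -1), d=3 → -e2, X_2=(6, -7, -1)
t=2: X=(6, -7, -1), d=5 → -e3, X_3=(6, -7, -2)
t=3: X=(6, -7, -2), d=4 → +e3, X_4=(6, -7, -1)
t=4: X=(6, -7, -1), d=0 → +e1, X_5=(7, -7, -1)
t=5: X=(7, -7, -1), d=3 → -e2, X_6=(7, -8, -1)
t=6: X=(7, -8, -1), d=4 → +e3, X_7=(7, -8, 0)
t=7: X=(7, -8, 0), d=0 → +e1, X_8=(8, -8, 0)
t=8: X=(8, -8, 0), d=1 → -e1, X_9=(7, -8, 0)
t=9: X=(7, -8, 0), d=1 → -e1, X_10=(6, -8, 0)
t=10: X=(6, -8, 0), d=3 → -e2, X_11=(6, -9, 0)
t=11: X=(6, -9, 0), d=0 → +e1, X_12=(7, -9, 0)
t=12: X=(7, -9, 0), d=2 → +e2, X_13=(7, -8, 0)
t=13: X=(7, -8, 0), d=3 → -e2, X_14=(7, -9, 0)
t=14: X=(7, -9, 0), d=2 → +e2, X_15=(7, -8, 0)
t=15: X=(7, -8, 0), d=3 → -e2, X_16=(7, -9, 0)
t=16: X=(7, -9, 0), d=3 → -e2, X_17=(7, -10, 0)


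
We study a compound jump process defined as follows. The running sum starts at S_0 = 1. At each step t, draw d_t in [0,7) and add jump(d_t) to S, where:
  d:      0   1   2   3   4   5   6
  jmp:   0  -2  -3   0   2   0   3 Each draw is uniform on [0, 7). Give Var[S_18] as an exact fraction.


Outcome values over d=0..6: [0, -2, -3, 0, 2, 0, 3]
Σy = 0, Σy² = 26, M = 7
μ = 0/7 = 0,  σ² = 26/7 − (0)² = 26/7
Independent increments: Var[S_18] = 18·σ² = 18·(26/7) = 468/7

468/7


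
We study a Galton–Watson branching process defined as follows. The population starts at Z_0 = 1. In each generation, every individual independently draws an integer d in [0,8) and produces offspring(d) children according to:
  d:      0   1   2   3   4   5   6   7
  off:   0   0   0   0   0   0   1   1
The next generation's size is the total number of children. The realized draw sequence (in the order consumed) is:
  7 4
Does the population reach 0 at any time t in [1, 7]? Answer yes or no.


yes

gen 0: Z_0=1, draws=[7], offspring=[1], Z_1=1
gen 1: Z_1=1, draws=[4], offspring=[0], Z_2=0
gen 2: Z_2=0, draws=[], offspring=[], Z_3=0
gen 3: Z_3=0, draws=[], offspring=[], Z_4=0
gen 4: Z_4=0, draws=[], offspring=[], Z_5=0
gen 5: Z_5=0, draws=[], offspring=[], Z_6=0
gen 6: Z_6=0, draws=[], offspring=[], Z_7=0


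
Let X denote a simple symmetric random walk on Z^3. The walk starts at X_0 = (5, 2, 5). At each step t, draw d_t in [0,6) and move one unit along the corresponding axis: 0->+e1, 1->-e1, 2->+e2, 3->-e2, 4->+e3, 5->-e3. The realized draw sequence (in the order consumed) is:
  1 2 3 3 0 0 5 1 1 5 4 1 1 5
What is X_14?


(2, 1, 3)

t=0: X=(5, 2, 5), d=1 → -e1, X_1=(4, 2, 5)
t=1: X=(4, 2, 5), d=2 → +e2, X_2=(4, 3, 5)
t=2: X=(4, 3, 5), d=3 → -e2, X_3=(4, 2, 5)
t=3: X=(4, 2, 5), d=3 → -e2, X_4=(4, 1, 5)
t=4: X=(4, 1, 5), d=0 → +e1, X_5=(5, 1, 5)
t=5: X=(5, 1, 5), d=0 → +e1, X_6=(6, 1, 5)
t=6: X=(6, 1, 5), d=5 → -e3, X_7=(6, 1, 4)
t=7: X=(6, 1, 4), d=1 → -e1, X_8=(5, 1, 4)
t=8: X=(5, 1, 4), d=1 → -e1, X_9=(4, 1, 4)
t=9: X=(4, 1, 4), d=5 → -e3, X_10=(4, 1, 3)
t=10: X=(4, 1, 3), d=4 → +e3, X_11=(4, 1, 4)
t=11: X=(4, 1, 4), d=1 → -e1, X_12=(3, 1, 4)
t=12: X=(3, 1, 4), d=1 → -e1, X_13=(2, 1, 4)
t=13: X=(2, 1, 4), d=5 → -e3, X_14=(2, 1, 3)


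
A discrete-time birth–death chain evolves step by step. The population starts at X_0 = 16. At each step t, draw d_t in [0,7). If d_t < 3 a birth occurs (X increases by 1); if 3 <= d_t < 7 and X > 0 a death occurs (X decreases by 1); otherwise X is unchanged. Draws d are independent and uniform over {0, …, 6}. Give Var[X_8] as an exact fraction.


X can drop by at most 1 per step and X_0 = 16 > T = 8, so X_t >= 16 − t >= 8 > 0 for every t <= 8: the floor at 0 (the 'and X > 0' condition) never binds. Hence X_8 = X_0 + Σ_{t<8} Y_t with i.i.d. increments Y_t = y(d_t) ∈ {+1, −1, 0}.
Outcome values over d=0..6: [1, 1, 1, -1, -1, -1, -1]
Σy = -1, Σy² = 7, M = 7
μ = -1/7 = -1/7,  σ² = 7/7 − (-1/7)² = 48/49
Independent increments: Var[X_8] = 8·σ² = 8·(48/49) = 384/49

384/49


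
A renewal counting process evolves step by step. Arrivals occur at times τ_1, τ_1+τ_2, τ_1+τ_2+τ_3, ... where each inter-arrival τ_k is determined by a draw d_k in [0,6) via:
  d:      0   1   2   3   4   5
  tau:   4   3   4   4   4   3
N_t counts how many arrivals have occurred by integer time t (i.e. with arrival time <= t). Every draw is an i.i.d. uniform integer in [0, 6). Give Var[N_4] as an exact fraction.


0

Inter-arrival values over d=0..5: [4, 3, 4, 4, 4, 3]
Each d has probability 1/6, so the pmf of τ is: f(3) = 1/3, f(4) = 2/3
Let p_n(j) = P(N_n = j), with p_0 = [1]. Condition on τ_1: p_n(0) = P(τ > n), and for j >= 1, p_n(j) = Σ_{k<=n} f(k)·p_{n−k}(j−1)
p_1 = [1]  (j = 0)
p_2 = [1]  (j = 0)
p_3 = [2/3, 1/3]  (j = 0..1)
p_4 = [0, 1]  (j = 0..1)
E[N_4] = Σ j·p_4(j) = 1;  E[N_4²] = Σ j²·p_4(j) = 1
Var[N_4] = 1 − (1)² = 0


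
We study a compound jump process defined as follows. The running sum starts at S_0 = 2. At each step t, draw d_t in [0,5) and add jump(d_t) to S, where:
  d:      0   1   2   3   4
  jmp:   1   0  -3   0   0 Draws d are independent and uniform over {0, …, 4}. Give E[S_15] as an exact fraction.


-4

Outcome values over d=0..4: [1, 0, -3, 0, 0]
Σy = -2, Σy² = 10, M = 5
μ = -2/5 = -2/5,  σ² = 10/5 − (-2/5)² = 46/25
E[S_15] = 2 + 15·(-2/5) = -4


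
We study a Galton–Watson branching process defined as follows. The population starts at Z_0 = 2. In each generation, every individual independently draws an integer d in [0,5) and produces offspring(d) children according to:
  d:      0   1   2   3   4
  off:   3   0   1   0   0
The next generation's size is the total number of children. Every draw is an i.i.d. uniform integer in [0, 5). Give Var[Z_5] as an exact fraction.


36574208/9765625

Outcome values over d=0..4: [3, 0, 1, 0, 0]
Σy = 4, Σy² = 10, M = 5
μ = 4/5 = 4/5,  σ² = 10/5 − (4/5)² = 34/25
V_0 = 0, E_0 = 2
V_1 = 34/25·E_0 + (4/5)²·V_0 = 68/25;  E_1 = 8/5
V_2 = 34/25·E_1 + (4/5)²·V_1 = 2448/625;  E_2 = 32/25
V_3 = 34/25·E_2 + (4/5)²·V_2 = 66368/15625;  E_3 = 128/125
V_4 = 34/25·E_3 + (4/5)²·V_3 = 1605888/390625;  E_4 = 512/625
V_5 = 34/25·E_4 + (4/5)²·V_4 = 36574208/9765625;  E_5 = 2048/3125


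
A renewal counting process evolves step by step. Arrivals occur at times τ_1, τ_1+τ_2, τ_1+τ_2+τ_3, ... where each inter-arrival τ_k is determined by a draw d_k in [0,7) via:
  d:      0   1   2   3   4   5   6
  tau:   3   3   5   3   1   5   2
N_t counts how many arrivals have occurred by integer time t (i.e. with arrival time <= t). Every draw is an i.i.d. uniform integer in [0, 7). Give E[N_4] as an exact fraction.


2234/2401

Inter-arrival values over d=0..6: [3, 3, 5, 3, 1, 5, 2]
Each d has probability 1/7, so the pmf of τ is: f(1) = 1/7, f(2) = 1/7, f(3) = 3/7, f(5) = 2/7
Renewal equation for m(n) = E[N_n]: condition on τ_1 = k (if k <= n, one arrival plus a fresh copy on the remaining n−k steps): m(n) = F(n) + Σ_{k<=n} f(k)·m(n−k), where F(n) = P(τ <= n) and m(0) = 0
m(1) = F(1) = 1/7
m(2) = F(2) + f(1)·m(1) = 2/7 + 1/7·1/7 = 15/49
m(3) = F(3) + f(1)·m(2) + f(2)·m(1) = 5/7 + 1/7·15/49 + 1/7·1/7 = 267/343
m(4) = F(4) + f(1)·m(3) + f(2)·m(2) + f(3)·m(1) = 5/7 + 1/7·267/343 + 1/7·15/49 + 3/7·1/7 = 2234/2401
E[N_4] = m(4) = 2234/2401


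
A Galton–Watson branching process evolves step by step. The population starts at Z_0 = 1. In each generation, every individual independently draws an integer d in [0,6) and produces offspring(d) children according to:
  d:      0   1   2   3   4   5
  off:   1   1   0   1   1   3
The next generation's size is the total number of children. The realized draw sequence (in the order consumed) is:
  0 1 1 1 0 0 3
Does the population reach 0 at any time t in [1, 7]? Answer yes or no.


no

gen 0: Z_0=1, draws=[0], offspring=[1], Z_1=1
gen 1: Z_1=1, draws=[1], offspring=[1], Z_2=1
gen 2: Z_2=1, draws=[1], offspring=[1], Z_3=1
gen 3: Z_3=1, draws=[1], offspring=[1], Z_4=1
gen 4: Z_4=1, draws=[0], offspring=[1], Z_5=1
gen 5: Z_5=1, draws=[0], offspring=[1], Z_6=1
gen 6: Z_6=1, draws=[3], offspring=[1], Z_7=1


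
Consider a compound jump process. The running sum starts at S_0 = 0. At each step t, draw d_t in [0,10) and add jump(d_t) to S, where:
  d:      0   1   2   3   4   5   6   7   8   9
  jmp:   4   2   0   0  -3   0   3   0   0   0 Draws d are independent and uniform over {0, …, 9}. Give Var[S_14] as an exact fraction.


Outcome values over d=0..9: [4, 2, 0, 0, -3, 0, 3, 0, 0, 0]
Σy = 6, Σy² = 38, M = 10
μ = 6/10 = 3/5,  σ² = 38/10 − (3/5)² = 86/25
Independent increments: Var[S_14] = 14·σ² = 14·(86/25) = 1204/25

1204/25


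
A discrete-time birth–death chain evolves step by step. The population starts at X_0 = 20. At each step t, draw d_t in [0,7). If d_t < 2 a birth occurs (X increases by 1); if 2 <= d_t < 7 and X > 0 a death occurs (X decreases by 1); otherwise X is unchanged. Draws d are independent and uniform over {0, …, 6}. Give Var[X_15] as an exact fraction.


600/49

X can drop by at most 1 per step and X_0 = 20 > T = 15, so X_t >= 20 − t >= 5 > 0 for every t <= 15: the floor at 0 (the 'and X > 0' condition) never binds. Hence X_15 = X_0 + Σ_{t<15} Y_t with i.i.d. increments Y_t = y(d_t) ∈ {+1, −1, 0}.
Outcome values over d=0..6: [1, 1, -1, -1, -1, -1, -1]
Σy = -3, Σy² = 7, M = 7
μ = -3/7 = -3/7,  σ² = 7/7 − (-3/7)² = 40/49
Independent increments: Var[X_15] = 15·σ² = 15·(40/49) = 600/49


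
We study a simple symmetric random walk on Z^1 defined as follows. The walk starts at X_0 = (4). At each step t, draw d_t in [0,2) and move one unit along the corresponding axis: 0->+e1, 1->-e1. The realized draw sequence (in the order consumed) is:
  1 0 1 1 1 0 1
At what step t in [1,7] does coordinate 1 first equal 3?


1

t=0: X=(4), d=1 → -e1, X_1=(3)
t=1: X=(3), d=0 → +e1, X_2=(4)
t=2: X=(4), d=1 → -e1, X_3=(3)
t=3: X=(3), d=1 → -e1, X_4=(2)
t=4: X=(2), d=1 → -e1, X_5=(1)
t=5: X=(1), d=0 → +e1, X_6=(2)
t=6: X=(2), d=1 → -e1, X_7=(1)


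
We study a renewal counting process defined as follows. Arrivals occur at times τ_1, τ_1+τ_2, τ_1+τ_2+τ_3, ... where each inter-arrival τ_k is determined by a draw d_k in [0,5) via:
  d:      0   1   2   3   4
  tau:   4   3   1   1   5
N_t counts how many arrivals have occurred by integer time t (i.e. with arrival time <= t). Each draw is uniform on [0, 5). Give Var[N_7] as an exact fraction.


Inter-arrival values over d=0..4: [4, 3, 1, 1, 5]
Each d has probability 1/5, so the pmf of τ is: f(1) = 2/5, f(3) = 1/5, f(4) = 1/5, f(5) = 1/5
Let p_n(j) = P(N_n = j), with p_0 = [1]. Condition on τ_1: p_n(0) = P(τ > n), and for j >= 1, p_n(j) = Σ_{k<=n} f(k)·p_{n−k}(j−1)
p_1 = [3/5, 2/5]  (j = 0..1)
p_2 = [3/5, 6/25, 4/25]  (j = 0..2)
p_3 = [2/5, 11/25, 12/125, 8/125]  (j = 0..3)
p_4 = [1/5, 12/25, 32/125, 24/625, 16/625]  (j = 0..4)
p_5 = [0, 13/25, 8/25, 84/625, 48/3125, 32/3125]  (j = 0..5)
p_6 = [0, 8/25, 53/125, 112/625, 208/3125, 96/15625, 64/15625]  (j = 0..6)
p_7 = [0, 6/25, 9/25, 34/125, 288/3125, 496/15625, 192/78125, 128/78125]  (j = 0..7)
E[N_7] = Σ j·p_7(j) = 181998/78125;  E[N_7²] = Σ j²·p_7(j) = 512884/78125
Var[N_7] = 512884/78125 − (181998/78125)² = 6945790496/6103515625

6945790496/6103515625


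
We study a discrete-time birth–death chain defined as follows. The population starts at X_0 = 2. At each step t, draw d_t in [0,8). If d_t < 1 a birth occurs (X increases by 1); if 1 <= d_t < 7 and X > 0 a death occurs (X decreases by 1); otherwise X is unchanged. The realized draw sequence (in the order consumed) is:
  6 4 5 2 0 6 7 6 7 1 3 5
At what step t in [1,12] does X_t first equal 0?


t=0: X=2, d=6 → death, X_1=1
t=1: X=1, d=4 → death, X_2=0
t=2: X=0, d=5 → hold, X_3=0
t=3: X=0, d=2 → hold, X_4=0
t=4: X=0, d=0 → birth, X_5=1
t=5: X=1, d=6 → death, X_6=0
t=6: X=0, d=7 → hold, X_7=0
t=7: X=0, d=6 → hold, X_8=0
t=8: X=0, d=7 → hold, X_9=0
t=9: X=0, d=1 → hold, X_10=0
t=10: X=0, d=3 → hold, X_11=0
t=11: X=0, d=5 → hold, X_12=0

2


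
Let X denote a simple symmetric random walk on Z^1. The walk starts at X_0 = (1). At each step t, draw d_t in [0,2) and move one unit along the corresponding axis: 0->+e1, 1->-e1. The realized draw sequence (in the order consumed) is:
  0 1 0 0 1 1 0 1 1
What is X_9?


t=0: X=(1), d=0 → +e1, X_1=(2)
t=1: X=(2), d=1 → -e1, X_2=(1)
t=2: X=(1), d=0 → +e1, X_3=(2)
t=3: X=(2), d=0 → +e1, X_4=(3)
t=4: X=(3), d=1 → -e1, X_5=(2)
t=5: X=(2), d=1 → -e1, X_6=(1)
t=6: X=(1), d=0 → +e1, X_7=(2)
t=7: X=(2), d=1 → -e1, X_8=(1)
t=8: X=(1), d=1 → -e1, X_9=(0)

(0)


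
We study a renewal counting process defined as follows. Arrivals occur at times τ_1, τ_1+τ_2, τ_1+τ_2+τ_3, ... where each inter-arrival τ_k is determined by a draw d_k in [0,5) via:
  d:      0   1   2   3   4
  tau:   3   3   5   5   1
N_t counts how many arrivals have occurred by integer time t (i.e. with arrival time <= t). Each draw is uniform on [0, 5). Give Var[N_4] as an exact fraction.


Inter-arrival values over d=0..4: [3, 3, 5, 5, 1]
Each d has probability 1/5, so the pmf of τ is: f(1) = 1/5, f(3) = 2/5, f(5) = 2/5
Let p_n(j) = P(N_n = j), with p_0 = [1]. Condition on τ_1: p_n(0) = P(τ > n), and for j >= 1, p_n(j) = Σ_{k<=n} f(k)·p_{n−k}(j−1)
p_1 = [4/5, 1/5]  (j = 0..1)
p_2 = [4/5, 4/25, 1/25]  (j = 0..2)
p_3 = [2/5, 14/25, 4/125, 1/125]  (j = 0..3)
p_4 = [2/5, 2/5, 24/125, 4/625, 1/625]  (j = 0..4)
E[N_4] = Σ j·p_4(j) = 506/625;  E[N_4²] = Σ j²·p_4(j) = 782/625
Var[N_4] = 782/625 − (506/625)² = 232714/390625

232714/390625


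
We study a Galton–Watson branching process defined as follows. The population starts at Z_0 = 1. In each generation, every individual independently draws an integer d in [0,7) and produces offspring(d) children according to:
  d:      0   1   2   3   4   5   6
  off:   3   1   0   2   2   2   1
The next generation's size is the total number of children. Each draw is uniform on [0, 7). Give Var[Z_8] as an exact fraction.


Outcome values over d=0..6: [3, 1, 0, 2, 2, 2, 1]
Σy = 11, Σy² = 23, M = 7
μ = 11/7 = 11/7,  σ² = 23/7 − (11/7)² = 40/49
V_0 = 0, E_0 = 1
V_1 = 40/49·E_0 + (11/7)²·V_0 = 40/49;  E_1 = 11/7
V_2 = 40/49·E_1 + (11/7)²·V_1 = 7920/2401;  E_2 = 121/49
V_3 = 40/49·E_2 + (11/7)²·V_2 = 1195480/117649;  E_3 = 1331/343
V_4 = 40/49·E_3 + (11/7)²·V_3 = 162914400/5764801;  E_4 = 14641/2401
V_5 = 40/49·E_4 + (11/7)²·V_4 = 21118764040/282475249;  E_5 = 161051/16807
V_6 = 40/49·E_5 + (11/7)²·V_5 = 2663641815120/13841287201;  E_6 = 1771561/117649
V_7 = 40/49·E_6 + (11/7)²·V_6 = 330637554833080/678223072849;  E_7 = 19487171/823543
V_8 = 40/49·E_7 + (11/7)²·V_7 = 40649085065476800/33232930569601;  E_8 = 214358881/5764801

40649085065476800/33232930569601


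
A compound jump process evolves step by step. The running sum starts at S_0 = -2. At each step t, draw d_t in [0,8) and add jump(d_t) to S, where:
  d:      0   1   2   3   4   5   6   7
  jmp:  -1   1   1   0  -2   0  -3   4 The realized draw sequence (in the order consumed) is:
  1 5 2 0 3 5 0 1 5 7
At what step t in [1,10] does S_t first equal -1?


1

t=0: S=-2, d=1, jump=1, S_1=-1
t=1: S=-1, d=5, jump=0, S_2=-1
t=2: S=-1, d=2, jump=1, S_3=0
t=3: S=0, d=0, jump=-1, S_4=-1
t=4: S=-1, d=3, jump=0, S_5=-1
t=5: S=-1, d=5, jump=0, S_6=-1
t=6: S=-1, d=0, jump=-1, S_7=-2
t=7: S=-2, d=1, jump=1, S_8=-1
t=8: S=-1, d=5, jump=0, S_9=-1
t=9: S=-1, d=7, jump=4, S_10=3


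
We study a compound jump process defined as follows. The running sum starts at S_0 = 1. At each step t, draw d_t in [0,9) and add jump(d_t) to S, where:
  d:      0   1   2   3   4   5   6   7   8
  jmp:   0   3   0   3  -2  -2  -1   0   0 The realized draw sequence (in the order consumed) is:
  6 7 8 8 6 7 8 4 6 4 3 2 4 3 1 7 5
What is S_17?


t=0: S=1, d=6, jump=-1, S_1=0
t=1: S=0, d=7, jump=0, S_2=0
t=2: S=0, d=8, jump=0, S_3=0
t=3: S=0, d=8, jump=0, S_4=0
t=4: S=0, d=6, jump=-1, S_5=-1
t=5: S=-1, d=7, jump=0, S_6=-1
t=6: S=-1, d=8, jump=0, S_7=-1
t=7: S=-1, d=4, jump=-2, S_8=-3
t=8: S=-3, d=6, jump=-1, S_9=-4
t=9: S=-4, d=4, jump=-2, S_10=-6
t=10: S=-6, d=3, jump=3, S_11=-3
t=11: S=-3, d=2, jump=0, S_12=-3
t=12: S=-3, d=4, jump=-2, S_13=-5
t=13: S=-5, d=3, jump=3, S_14=-2
t=14: S=-2, d=1, jump=3, S_15=1
t=15: S=1, d=7, jump=0, S_16=1
t=16: S=1, d=5, jump=-2, S_17=-1

-1


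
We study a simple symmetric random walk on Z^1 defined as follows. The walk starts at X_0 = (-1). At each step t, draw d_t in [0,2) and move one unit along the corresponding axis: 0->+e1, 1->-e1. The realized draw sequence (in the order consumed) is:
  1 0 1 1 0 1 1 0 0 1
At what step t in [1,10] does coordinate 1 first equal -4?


t=0: X=(-1), d=1 → -e1, X_1=(-2)
t=1: X=(-2), d=0 → +e1, X_2=(-1)
t=2: X=(-1), d=1 → -e1, X_3=(-2)
t=3: X=(-2), d=1 → -e1, X_4=(-3)
t=4: X=(-3), d=0 → +e1, X_5=(-2)
t=5: X=(-2), d=1 → -e1, X_6=(-3)
t=6: X=(-3), d=1 → -e1, X_7=(-4)
t=7: X=(-4), d=0 → +e1, X_8=(-3)
t=8: X=(-3), d=0 → +e1, X_9=(-2)
t=9: X=(-2), d=1 → -e1, X_10=(-3)

7


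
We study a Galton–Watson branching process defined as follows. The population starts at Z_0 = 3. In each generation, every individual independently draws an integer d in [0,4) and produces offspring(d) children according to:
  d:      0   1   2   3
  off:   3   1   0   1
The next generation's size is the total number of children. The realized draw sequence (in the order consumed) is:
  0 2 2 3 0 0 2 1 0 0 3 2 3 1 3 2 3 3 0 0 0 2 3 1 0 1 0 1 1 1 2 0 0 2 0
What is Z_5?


gen 0: Z_0=3, draws=[0, 2, 2], offspring=[3, 0, 0], Z_1=3
gen 1: Z_1=3, draws=[3, 0, 0], offspring=[1, 3, 3], Z_2=7
gen 2: Z_2=7, draws=[2, 1, 0, 0, 3, 2, 3], offspring=[0, 1, 3, 3, 1, 0, 1], Z_3=9
gen 3: Z_3=9, draws=[1, 3, 2, 3, 3, 0, 0, 0, 2], offspring=[1, 1, 0, 1, 1, 3, 3, 3, 0], Z_4=13
gen 4: Z_4=13, draws=[3, 1, 0, 1, 0, 1, 1, 1, 2, 0, 0, 2, 0], offspring=[1, 1, 3, 1, 3, 1, 1, 1, 0, 3, 3, 0, 3], Z_5=21

21


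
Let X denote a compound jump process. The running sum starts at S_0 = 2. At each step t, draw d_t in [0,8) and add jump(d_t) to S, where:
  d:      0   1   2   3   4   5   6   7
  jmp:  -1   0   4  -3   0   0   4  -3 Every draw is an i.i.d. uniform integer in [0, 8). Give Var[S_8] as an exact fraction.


Outcome values over d=0..7: [-1, 0, 4, -3, 0, 0, 4, -3]
Σy = 1, Σy² = 51, M = 8
μ = 1/8 = 1/8,  σ² = 51/8 − (1/8)² = 407/64
Independent increments: Var[S_8] = 8·σ² = 8·(407/64) = 407/8

407/8


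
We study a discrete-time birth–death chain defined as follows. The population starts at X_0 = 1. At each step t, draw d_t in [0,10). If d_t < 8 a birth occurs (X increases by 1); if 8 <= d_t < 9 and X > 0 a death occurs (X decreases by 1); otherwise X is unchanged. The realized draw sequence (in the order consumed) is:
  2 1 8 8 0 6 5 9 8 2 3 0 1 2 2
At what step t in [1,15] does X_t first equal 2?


1

t=0: X=1, d=2 → birth, X_1=2
t=1: X=2, d=1 → birth, X_2=3
t=2: X=3, d=8 → death, X_3=2
t=3: X=2, d=8 → death, X_4=1
t=4: X=1, d=0 → birth, X_5=2
t=5: X=2, d=6 → birth, X_6=3
t=6: X=3, d=5 → birth, X_7=4
t=7: X=4, d=9 → hold, X_8=4
t=8: X=4, d=8 → death, X_9=3
t=9: X=3, d=2 → birth, X_10=4
t=10: X=4, d=3 → birth, X_11=5
t=11: X=5, d=0 → birth, X_12=6
t=12: X=6, d=1 → birth, X_13=7
t=13: X=7, d=2 → birth, X_14=8
t=14: X=8, d=2 → birth, X_15=9


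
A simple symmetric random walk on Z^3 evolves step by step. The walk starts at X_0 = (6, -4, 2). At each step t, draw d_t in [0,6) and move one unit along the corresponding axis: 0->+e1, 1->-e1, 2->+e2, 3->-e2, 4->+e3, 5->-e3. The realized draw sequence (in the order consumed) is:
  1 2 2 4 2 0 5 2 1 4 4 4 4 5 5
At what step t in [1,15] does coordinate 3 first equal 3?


t=0: X=(6, -4, 2), d=1 → -e1, X_1=(5, -4, 2)
t=1: X=(5, -4, 2), d=2 → +e2, X_2=(5, -3, 2)
t=2: X=(5, -3, 2), d=2 → +e2, X_3=(5, -2, 2)
t=3: X=(5, -2, 2), d=4 → +e3, X_4=(5, -2, 3)
t=4: X=(5, -2, 3), d=2 → +e2, X_5=(5, -1, 3)
t=5: X=(5, -1, 3), d=0 → +e1, X_6=(6, -1, 3)
t=6: X=(6, -1, 3), d=5 → -e3, X_7=(6, -1, 2)
t=7: X=(6, -1, 2), d=2 → +e2, X_8=(6, 0, 2)
t=8: X=(6, 0, 2), d=1 → -e1, X_9=(5, 0, 2)
t=9: X=(5, 0, 2), d=4 → +e3, X_10=(5, 0, 3)
t=10: X=(5, 0, 3), d=4 → +e3, X_11=(5, 0, 4)
t=11: X=(5, 0, 4), d=4 → +e3, X_12=(5, 0, 5)
t=12: X=(5, 0, 5), d=4 → +e3, X_13=(5, 0, 6)
t=13: X=(5, 0, 6), d=5 → -e3, X_14=(5, 0, 5)
t=14: X=(5, 0, 5), d=5 → -e3, X_15=(5, 0, 4)

4


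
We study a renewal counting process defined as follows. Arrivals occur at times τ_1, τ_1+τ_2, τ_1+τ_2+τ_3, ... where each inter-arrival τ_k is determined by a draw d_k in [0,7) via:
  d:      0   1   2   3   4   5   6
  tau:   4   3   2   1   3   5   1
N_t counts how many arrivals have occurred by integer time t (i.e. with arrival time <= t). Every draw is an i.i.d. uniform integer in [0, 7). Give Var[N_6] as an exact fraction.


Inter-arrival values over d=0..6: [4, 3, 2, 1, 3, 5, 1]
Each d has probability 1/7, so the pmf of τ is: f(1) = 2/7, f(2) = 1/7, f(3) = 2/7, f(4) = 1/7, f(5) = 1/7
Let p_n(j) = P(N_n = j), with p_0 = [1]. Condition on τ_1: p_n(0) = P(τ > n), and for j >= 1, p_n(j) = Σ_{k<=n} f(k)·p_{n−k}(j−1)
p_1 = [5/7, 2/7]  (j = 0..1)
p_2 = [4/7, 17/49, 4/49]  (j = 0..2)
p_3 = [2/7, 27/49, 48/343, 8/343]  (j = 0..3)
p_4 = [1/7, 25/49, 99/343, 124/2401, 16/2401]  (j = 0..4)
p_5 = [0, 24/49, 125/343, 302/2401, 304/16807, 32/16807]  (j = 0..5)
p_6 = [0, 2/7, 158/343, 473/2401, 120/2401, 720/117649, 64/117649]  (j = 0..6)
E[N_6] = Σ j·p_6(j) = 239037/117649;  E[N_6²] = Σ j²·p_6(j) = 573367/117649
Var[N_6] = 573367/117649 − (239037/117649)² = 10317366814/13841287201

10317366814/13841287201


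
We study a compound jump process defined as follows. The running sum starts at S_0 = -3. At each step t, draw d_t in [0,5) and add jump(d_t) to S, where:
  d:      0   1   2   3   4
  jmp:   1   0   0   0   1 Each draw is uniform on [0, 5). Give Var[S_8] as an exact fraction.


Outcome values over d=0..4: [1, 0, 0, 0, 1]
Σy = 2, Σy² = 2, M = 5
μ = 2/5 = 2/5,  σ² = 2/5 − (2/5)² = 6/25
Independent increments: Var[S_8] = 8·σ² = 8·(6/25) = 48/25

48/25


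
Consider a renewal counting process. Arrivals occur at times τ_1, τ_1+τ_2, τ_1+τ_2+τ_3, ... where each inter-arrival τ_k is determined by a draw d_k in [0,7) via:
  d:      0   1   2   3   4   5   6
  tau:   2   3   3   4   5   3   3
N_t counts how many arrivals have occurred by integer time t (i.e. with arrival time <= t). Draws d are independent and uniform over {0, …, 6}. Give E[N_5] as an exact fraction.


58/49

Inter-arrival values over d=0..6: [2, 3, 3, 4, 5, 3, 3]
Each d has probability 1/7, so the pmf of τ is: f(2) = 1/7, f(3) = 4/7, f(4) = 1/7, f(5) = 1/7
Renewal equation for m(n) = E[N_n]: condition on τ_1 = k (if k <= n, one arrival plus a fresh copy on the remaining n−k steps): m(n) = F(n) + Σ_{k<=n} f(k)·m(n−k), where F(n) = P(τ <= n) and m(0) = 0
m(1) = F(1) = 0
m(2) = F(2) = 1/7
m(3) = F(3) = 5/7
m(4) = F(4) + f(2)·m(2) = 6/7 + 1/7·1/7 = 43/49
m(5) = F(5) + f(2)·m(3) + f(3)·m(2) = 1 + 1/7·5/7 + 4/7·1/7 = 58/49
E[N_5] = m(5) = 58/49


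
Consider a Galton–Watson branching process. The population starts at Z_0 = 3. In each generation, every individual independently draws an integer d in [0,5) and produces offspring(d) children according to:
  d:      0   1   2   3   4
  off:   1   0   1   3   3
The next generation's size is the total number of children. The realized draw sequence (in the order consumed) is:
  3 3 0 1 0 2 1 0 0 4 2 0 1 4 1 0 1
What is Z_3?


6

gen 0: Z_0=3, draws=[3, 3, 0], offspring=[3, 3, 1], Z_1=7
gen 1: Z_1=7, draws=[1, 0, 2, 1, 0, 0, 4], offspring=[0, 1, 1, 0, 1, 1, 3], Z_2=7
gen 2: Z_2=7, draws=[2, 0, 1, 4, 1, 0, 1], offspring=[1, 1, 0, 3, 0, 1, 0], Z_3=6


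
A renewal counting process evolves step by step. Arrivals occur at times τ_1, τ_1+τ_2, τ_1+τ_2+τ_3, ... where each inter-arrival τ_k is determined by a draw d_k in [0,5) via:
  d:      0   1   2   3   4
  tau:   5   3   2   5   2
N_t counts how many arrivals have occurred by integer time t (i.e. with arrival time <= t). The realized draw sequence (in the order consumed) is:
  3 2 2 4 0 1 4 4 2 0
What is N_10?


draw d_1=3: τ_1=5, arrival time A_1=5
draw d_2=2: τ_2=2, arrival time A_2=7
draw d_3=2: τ_3=2, arrival time A_3=9
draw d_4=4: τ_4=2, arrival time A_4=11
draw d_5=0: τ_5=5, arrival time A_5=16
draw d_6=1: τ_6=3, arrival time A_6=19
draw d_7=4: τ_7=2, arrival time A_7=21
draw d_8=4: τ_8=2, arrival time A_8=23
draw d_9=2: τ_9=2, arrival time A_9=25
draw d_10=0: τ_10=5, arrival time A_10=30
N_t over t=0..10: 0:0 1:0 2:0 3:0 4:0 5:1 6:1 7:2 8:2 9:3 10:3

3


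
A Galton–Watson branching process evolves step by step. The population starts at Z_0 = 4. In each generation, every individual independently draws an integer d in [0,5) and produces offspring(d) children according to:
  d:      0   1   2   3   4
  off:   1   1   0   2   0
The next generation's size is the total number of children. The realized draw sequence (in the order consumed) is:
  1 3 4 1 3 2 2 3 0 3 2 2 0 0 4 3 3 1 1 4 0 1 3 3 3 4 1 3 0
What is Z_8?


6

gen 0: Z_0=4, draws=[1, 3, 4, 1], offspring=[1, 2, 0, 1], Z_1=4
gen 1: Z_1=4, draws=[3, 2, 2, 3], offspring=[2, 0, 0, 2], Z_2=4
gen 2: Z_2=4, draws=[0, 3, 2, 2], offspring=[1, 2, 0, 0], Z_3=3
gen 3: Z_3=3, draws=[0, 0, 4], offspring=[1, 1, 0], Z_4=2
gen 4: Z_4=2, draws=[3, 3], offspring=[2, 2], Z_5=4
gen 5: Z_5=4, draws=[1, 1, 4, 0], offspring=[1, 1, 0, 1], Z_6=3
gen 6: Z_6=3, draws=[1, 3, 3], offspring=[1, 2, 2], Z_7=5
gen 7: Z_7=5, draws=[3, 4, 1, 3, 0], offspring=[2, 0, 1, 2, 1], Z_8=6


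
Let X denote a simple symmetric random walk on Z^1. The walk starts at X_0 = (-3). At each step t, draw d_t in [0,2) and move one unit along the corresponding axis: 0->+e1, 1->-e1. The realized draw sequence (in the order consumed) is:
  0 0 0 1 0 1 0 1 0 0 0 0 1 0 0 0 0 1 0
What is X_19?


(6)

t=0: X=(-3), d=0 → +e1, X_1=(-2)
t=1: X=(-2), d=0 → +e1, X_2=(-1)
t=2: X=(-1), d=0 → +e1, X_3=(0)
t=3: X=(0), d=1 → -e1, X_4=(-1)
t=4: X=(-1), d=0 → +e1, X_5=(0)
t=5: X=(0), d=1 → -e1, X_6=(-1)
t=6: X=(-1), d=0 → +e1, X_7=(0)
t=7: X=(0), d=1 → -e1, X_8=(-1)
t=8: X=(-1), d=0 → +e1, X_9=(0)
t=9: X=(0), d=0 → +e1, X_10=(1)
t=10: X=(1), d=0 → +e1, X_11=(2)
t=11: X=(2), d=0 → +e1, X_12=(3)
t=12: X=(3), d=1 → -e1, X_13=(2)
t=13: X=(2), d=0 → +e1, X_14=(3)
t=14: X=(3), d=0 → +e1, X_15=(4)
t=15: X=(4), d=0 → +e1, X_16=(5)
t=16: X=(5), d=0 → +e1, X_17=(6)
t=17: X=(6), d=1 → -e1, X_18=(5)
t=18: X=(5), d=0 → +e1, X_19=(6)


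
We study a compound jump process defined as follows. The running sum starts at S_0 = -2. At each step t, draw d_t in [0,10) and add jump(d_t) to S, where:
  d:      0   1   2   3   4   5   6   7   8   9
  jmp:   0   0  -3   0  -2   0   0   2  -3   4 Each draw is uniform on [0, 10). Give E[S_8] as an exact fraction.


Outcome values over d=0..9: [0, 0, -3, 0, -2, 0, 0, 2, -3, 4]
Σy = -2, Σy² = 42, M = 10
μ = -2/10 = -1/5,  σ² = 42/10 − (-1/5)² = 104/25
E[S_8] = -2 + 8·(-1/5) = -18/5

-18/5


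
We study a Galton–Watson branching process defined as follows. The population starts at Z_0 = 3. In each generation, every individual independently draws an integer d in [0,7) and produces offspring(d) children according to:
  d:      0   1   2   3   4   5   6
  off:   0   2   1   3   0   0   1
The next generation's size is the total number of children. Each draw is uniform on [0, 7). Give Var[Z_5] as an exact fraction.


120/7

Outcome values over d=0..6: [0, 2, 1, 3, 0, 0, 1]
Σy = 7, Σy² = 15, M = 7
μ = 7/7 = 1,  σ² = 15/7 − (1)² = 8/7
V_0 = 0, E_0 = 3
V_1 = 8/7·E_0 + (1)²·V_0 = 24/7;  E_1 = 3
V_2 = 8/7·E_1 + (1)²·V_1 = 48/7;  E_2 = 3
V_3 = 8/7·E_2 + (1)²·V_2 = 72/7;  E_3 = 3
V_4 = 8/7·E_3 + (1)²·V_3 = 96/7;  E_4 = 3
V_5 = 8/7·E_4 + (1)²·V_4 = 120/7;  E_5 = 3


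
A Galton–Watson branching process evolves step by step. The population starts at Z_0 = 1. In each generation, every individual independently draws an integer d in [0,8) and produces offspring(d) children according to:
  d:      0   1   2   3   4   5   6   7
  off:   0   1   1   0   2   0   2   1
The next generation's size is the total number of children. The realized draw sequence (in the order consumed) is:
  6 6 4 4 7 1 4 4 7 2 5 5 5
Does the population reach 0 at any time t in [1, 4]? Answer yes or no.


no

gen 0: Z_0=1, draws=[6], offspring=[2], Z_1=2
gen 1: Z_1=2, draws=[6, 4], offspring=[2, 2], Z_2=4
gen 2: Z_2=4, draws=[4, 7, 1, 4], offspring=[2, 1, 1, 2], Z_3=6
gen 3: Z_3=6, draws=[4, 7, 2, 5, 5, 5], offspring=[2, 1, 1, 0, 0, 0], Z_4=4


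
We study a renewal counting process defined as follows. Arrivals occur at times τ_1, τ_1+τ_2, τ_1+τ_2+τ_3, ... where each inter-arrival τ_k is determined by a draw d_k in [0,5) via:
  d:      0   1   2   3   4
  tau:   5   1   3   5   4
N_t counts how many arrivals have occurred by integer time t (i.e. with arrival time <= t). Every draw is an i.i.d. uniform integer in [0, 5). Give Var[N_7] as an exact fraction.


Inter-arrival values over d=0..4: [5, 1, 3, 5, 4]
Each d has probability 1/5, so the pmf of τ is: f(1) = 1/5, f(3) = 1/5, f(4) = 1/5, f(5) = 2/5
Let p_n(j) = P(N_n = j), with p_0 = [1]. Condition on τ_1: p_n(0) = P(τ > n), and for j >= 1, p_n(j) = Σ_{k<=n} f(k)·p_{n−k}(j−1)
p_1 = [4/5, 1/5]  (j = 0..1)
p_2 = [4/5, 4/25, 1/25]  (j = 0..2)
p_3 = [3/5, 9/25, 4/125, 1/125]  (j = 0..3)
p_4 = [2/5, 12/25, 14/125, 4/625, 1/625]  (j = 0..4)
p_5 = [0, 4/5, 21/125, 19/625, 4/3125, 1/3125]  (j = 0..5)
p_6 = [0, 3/5, 43/125, 6/125, 24/3125, 4/15625, 1/15625]  (j = 0..6)
p_7 = [0, 13/25, 44/125, 71/625, 39/3125, 29/15625, 4/78125, 1/78125]  (j = 0..7)
E[N_7] = Σ j·p_7(j) = 126906/78125;  E[N_7²] = Σ j²·p_7(j) = 249918/78125
Var[N_7] = 249918/78125 − (126906/78125)² = 3419710914/6103515625

3419710914/6103515625
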